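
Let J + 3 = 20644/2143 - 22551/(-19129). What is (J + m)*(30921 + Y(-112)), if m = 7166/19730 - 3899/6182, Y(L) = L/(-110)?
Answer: 2916188038797292367477/12500014962386050 ≈ 2.3329e+5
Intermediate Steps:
Y(L) = -L/110 (Y(L) = L*(-1/110) = -L/110)
J = 320245528/40993447 (J = -3 + (20644/2143 - 22551/(-19129)) = -3 + (20644*(1/2143) - 22551*(-1/19129)) = -3 + (20644/2143 + 22551/19129) = -3 + 443225869/40993447 = 320245528/40993447 ≈ 7.8121)
m = -16313529/60985430 (m = 7166*(1/19730) - 3899*1/6182 = 3583/9865 - 3899/6182 = -16313529/60985430 ≈ -0.26750)
(J + m)*(30921 + Y(-112)) = (320245528/40993447 - 16313529/60985430)*(30921 - 1/110*(-112)) = 1714687585837507*(30921 + 56/55)/227272999316110 = (1714687585837507/227272999316110)*(1700711/55) = 2916188038797292367477/12500014962386050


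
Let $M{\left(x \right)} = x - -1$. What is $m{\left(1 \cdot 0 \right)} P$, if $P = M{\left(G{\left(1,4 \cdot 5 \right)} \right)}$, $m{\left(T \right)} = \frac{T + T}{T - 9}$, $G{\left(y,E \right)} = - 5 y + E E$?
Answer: $0$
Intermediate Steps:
$G{\left(y,E \right)} = E^{2} - 5 y$ ($G{\left(y,E \right)} = - 5 y + E^{2} = E^{2} - 5 y$)
$M{\left(x \right)} = 1 + x$ ($M{\left(x \right)} = x + 1 = 1 + x$)
$m{\left(T \right)} = \frac{2 T}{-9 + T}$
$P = 396$ ($P = 1 + \left(\left(4 \cdot 5\right)^{2} - 5\right) = 1 - \left(5 - 20^{2}\right) = 1 + \left(400 - 5\right) = 1 + 395 = 396$)
$m{\left(1 \cdot 0 \right)} P = \frac{2 \cdot 1 \cdot 0}{-9 + 1 \cdot 0} \cdot 396 = 2 \cdot 0 \frac{1}{-9 + 0} \cdot 396 = 2 \cdot 0 \frac{1}{-9} \cdot 396 = 2 \cdot 0 \left(- \frac{1}{9}\right) 396 = 0 \cdot 396 = 0$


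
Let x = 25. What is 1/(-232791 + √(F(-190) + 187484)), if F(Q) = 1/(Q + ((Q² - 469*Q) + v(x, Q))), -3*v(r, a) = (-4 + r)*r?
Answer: -29062792395/6765533097984464 - √2922176999427945/6765533097984464 ≈ -4.3037e-6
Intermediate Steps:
v(r, a) = -r*(-4 + r)/3 (v(r, a) = -(-4 + r)*r/3 = -r*(-4 + r)/3)
F(Q) = 1/(-175 + Q² - 468*Q) (F(Q) = 1/(Q + ((Q² - 469*Q) + (⅓)*25*(4 - 1*25))) = 1/(Q + ((Q² - 469*Q) + (⅓)*25*(4 - 25))) = 1/(Q + ((Q² - 469*Q) + (⅓)*25*(-21))) = 1/(Q + ((Q² - 469*Q) - 175)) = 1/(Q + (-175 + Q² - 469*Q)) = 1/(-175 + Q² - 468*Q))
1/(-232791 + √(F(-190) + 187484)) = 1/(-232791 + √(1/(-175 + (-190)² - 468*(-190)) + 187484)) = 1/(-232791 + √(1/(-175 + 36100 + 88920) + 187484)) = 1/(-232791 + √(1/124845 + 187484)) = 1/(-232791 + √(23406439981/124845)) = 1/(-232791 + √2922176999427945/124845)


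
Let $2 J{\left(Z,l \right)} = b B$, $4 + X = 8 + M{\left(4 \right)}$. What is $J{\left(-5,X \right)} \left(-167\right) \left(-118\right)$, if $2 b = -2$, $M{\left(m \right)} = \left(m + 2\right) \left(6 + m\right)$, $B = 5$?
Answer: $-49265$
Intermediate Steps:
$M{\left(m \right)} = \left(2 + m\right) \left(6 + m\right)$
$b = -1$ ($b = \frac{1}{2} \left(-2\right) = -1$)
$X = 64$ ($X = -4 + \left(8 + \left(12 + 4^{2} + 8 \cdot 4\right)\right) = -4 + \left(8 + \left(12 + 16 + 32\right)\right) = -4 + \left(8 + 60\right) = -4 + 68 = 64$)
$J{\left(Z,l \right)} = - \frac{5}{2}$ ($J{\left(Z,l \right)} = \frac{\left(-1\right) 5}{2} = \frac{1}{2} \left(-5\right) = - \frac{5}{2}$)
$J{\left(-5,X \right)} \left(-167\right) \left(-118\right) = \left(- \frac{5}{2}\right) \left(-167\right) \left(-118\right) = \frac{835}{2} \left(-118\right) = -49265$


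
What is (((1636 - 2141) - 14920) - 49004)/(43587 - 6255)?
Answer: -64429/37332 ≈ -1.7258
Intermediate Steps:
(((1636 - 2141) - 14920) - 49004)/(43587 - 6255) = ((-505 - 14920) - 49004)/37332 = (-15425 - 49004)*(1/37332) = -64429*1/37332 = -64429/37332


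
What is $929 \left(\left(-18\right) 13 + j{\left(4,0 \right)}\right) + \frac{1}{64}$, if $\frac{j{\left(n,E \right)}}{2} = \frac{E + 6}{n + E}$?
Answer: $- \frac{13734335}{64} \approx -2.146 \cdot 10^{5}$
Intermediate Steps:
$j{\left(n,E \right)} = \frac{2 \left(6 + E\right)}{E + n}$ ($j{\left(n,E \right)} = 2 \frac{E + 6}{n + E} = 2 \frac{6 + E}{E + n} = \frac{2 \left(6 + E\right)}{E + n}$)
$929 \left(\left(-18\right) 13 + j{\left(4,0 \right)}\right) + \frac{1}{64} = 929 \left(\left(-18\right) 13 + \frac{2 \left(6 + 0\right)}{0 + 4}\right) + \frac{1}{64} = 929 \left(-234 + 2 \cdot \frac{1}{4} \cdot 6\right) + \frac{1}{64} = 929 \left(-234 + 3\right) + \frac{1}{64} = 929 \left(-231\right) + \frac{1}{64} = -214599 + \frac{1}{64} = - \frac{13734335}{64}$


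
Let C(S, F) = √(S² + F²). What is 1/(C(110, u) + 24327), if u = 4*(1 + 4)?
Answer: 24327/591790429 - 50*√5/591790429 ≈ 4.0919e-5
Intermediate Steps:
u = 20 (u = 4*5 = 20)
C(S, F) = √(F² + S²)
1/(C(110, u) + 24327) = 1/(√(20² + 110²) + 24327) = 1/(√(400 + 12100) + 24327) = 1/(√12500 + 24327) = 1/(50*√5 + 24327) = 1/(24327 + 50*√5)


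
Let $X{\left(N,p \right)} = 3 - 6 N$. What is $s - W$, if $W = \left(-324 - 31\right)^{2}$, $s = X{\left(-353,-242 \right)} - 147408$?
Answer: $-271312$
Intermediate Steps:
$s = -145287$ ($s = \left(3 - -2118\right) - 147408 = \left(3 + 2118\right) - 147408 = 2121 - 147408 = -145287$)
$W = 126025$ ($W = \left(-324 - 31\right)^{2} = \left(-355\right)^{2} = 126025$)
$s - W = -145287 - 126025 = -271312$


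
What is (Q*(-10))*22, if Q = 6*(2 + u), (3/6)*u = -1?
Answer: 0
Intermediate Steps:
u = -2 (u = 2*(-1) = -2)
Q = 0 (Q = 6*(2 - 2) = 6*0 = 0)
(Q*(-10))*22 = (0*(-10))*22 = 0*22 = 0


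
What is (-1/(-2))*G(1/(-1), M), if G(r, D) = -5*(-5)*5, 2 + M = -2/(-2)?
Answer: 125/2 ≈ 62.500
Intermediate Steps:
M = -1 (M = -2 - 2/(-2) = -2 - 2*(-½) = -2 + 1 = -1)
G(r, D) = 125 (G(r, D) = 25*5 = 125)
(-1/(-2))*G(1/(-1), M) = -1/(-2)*125 = -1*(-½)*125 = (½)*125 = 125/2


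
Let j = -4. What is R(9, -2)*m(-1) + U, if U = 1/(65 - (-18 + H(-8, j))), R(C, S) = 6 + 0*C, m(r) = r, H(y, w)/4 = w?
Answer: -593/99 ≈ -5.9899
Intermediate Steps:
H(y, w) = 4*w
R(C, S) = 6 (R(C, S) = 6 + 0 = 6)
U = 1/99 (U = 1/(65 - (-18 + 4*(-4))) = 1/(65 - (-18 - 16)) = 1/(65 - 1*(-34)) = 1/(65 + 34) = 1/99 ≈ 0.010101)
R(9, -2)*m(-1) + U = 6*(-1) + 1/99 = -6 + 1/99 = -593/99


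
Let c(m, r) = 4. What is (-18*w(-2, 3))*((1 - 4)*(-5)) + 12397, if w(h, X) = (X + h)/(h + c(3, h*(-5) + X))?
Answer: 12262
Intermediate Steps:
w(h, X) = (X + h)/(4 + h) (w(h, X) = (X + h)/(h + 4) = (X + h)/(4 + h))
(-18*w(-2, 3))*((1 - 4)*(-5)) + 12397 = (-18*(3 - 2)/(4 - 2))*((1 - 4)*(-5)) + 12397 = (-18/2)*(-3*(-5)) + 12397 = -9*15 + 12397 = -135 + 12397 = 12262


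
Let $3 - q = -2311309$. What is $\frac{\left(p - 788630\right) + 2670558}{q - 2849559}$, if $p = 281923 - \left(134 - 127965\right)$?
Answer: $- \frac{2291682}{538247} \approx -4.2577$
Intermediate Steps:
$q = 2311312$ ($q = 3 - -2311309 = 3 + 2311309 = 2311312$)
$p = 409754$ ($p = 281923 - \left(134 - 127965\right) = 281923 - -127831 = 281923 + 127831 = 409754$)
$\frac{\left(p - 788630\right) + 2670558}{q - 2849559} = \frac{\left(409754 - 788630\right) + 2670558}{2311312 - 2849559} = \frac{\left(409754 - 788630\right) + 2670558}{-538247} = \left(-378876 + 2670558\right) \left(- \frac{1}{538247}\right) = 2291682 \left(- \frac{1}{538247}\right) = - \frac{2291682}{538247}$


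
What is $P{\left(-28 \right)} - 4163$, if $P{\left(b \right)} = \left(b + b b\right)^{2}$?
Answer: $567373$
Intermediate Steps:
$P{\left(b \right)} = \left(b + b^{2}\right)^{2}$
$P{\left(-28 \right)} - 4163 = \left(-28\right)^{2} \left(1 - 28\right)^{2} - 4163 = 784 \left(-27\right)^{2} - 4163 = 784 \cdot 729 - 4163 = 571536 - 4163 = 567373$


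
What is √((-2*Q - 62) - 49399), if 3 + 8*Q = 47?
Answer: 8*I*√773 ≈ 222.42*I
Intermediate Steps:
Q = 11/2 (Q = -3/8 + (⅛)*47 = -3/8 + 47/8 = 11/2 ≈ 5.5000)
√((-2*Q - 62) - 49399) = √((-2*11/2 - 62) - 49399) = √((-11 - 62) - 49399) = √(-73 - 49399) = √(-49472) = 8*I*√773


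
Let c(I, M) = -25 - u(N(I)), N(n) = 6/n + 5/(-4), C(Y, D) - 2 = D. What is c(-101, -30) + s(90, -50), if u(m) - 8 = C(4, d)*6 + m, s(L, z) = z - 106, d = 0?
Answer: -80675/404 ≈ -199.69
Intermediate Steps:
s(L, z) = -106 + z
C(Y, D) = 2 + D
N(n) = -5/4 + 6/n (N(n) = 6/n + 5*(-¼) = 6/n - 5/4 = -5/4 + 6/n)
u(m) = 20 + m (u(m) = 8 + ((2 + 0)*6 + m) = 8 + (2*6 + m) = 8 + (12 + m) = 20 + m)
c(I, M) = -175/4 - 6/I (c(I, M) = -25 - (20 + (-5/4 + 6/I)) = -25 - (75/4 + 6/I) = -25 + (-75/4 - 6/I) = -175/4 - 6/I)
c(-101, -30) + s(90, -50) = (-175/4 - 6/(-101)) + (-106 - 50) = (-175/4 - 6*(-1/101)) - 156 = (-175/4 + 6/101) - 156 = -17651/404 - 156 = -80675/404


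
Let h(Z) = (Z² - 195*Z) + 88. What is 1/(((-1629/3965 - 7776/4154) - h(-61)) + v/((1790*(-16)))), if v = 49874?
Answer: -23585913520/370488100025229 ≈ -6.3662e-5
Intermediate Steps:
h(Z) = 88 + Z² - 195*Z
1/(((-1629/3965 - 7776/4154) - h(-61)) + v/((1790*(-16)))) = 1/(((-1629/3965 - 7776/4154) - (88 + (-61)² - 195*(-61))) + 49874/((1790*(-16)))) = 1/(((-1629*1/3965 - 7776*1/4154) - (88 + 3721 + 11895)) + 49874/(-28640)) = 1/(((-1629/3965 - 3888/2077) - 1*15704) + 49874*(-1/28640)) = 1/((-18799353/8235305 - 15704) - 24937/14320) = 1/(-129346029073/8235305 - 24937/14320) = 1/(-370488100025229/23585913520) = -23585913520/370488100025229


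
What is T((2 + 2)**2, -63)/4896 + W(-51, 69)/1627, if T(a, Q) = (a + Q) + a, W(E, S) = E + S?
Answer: 37691/7965792 ≈ 0.0047316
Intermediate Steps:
T(a, Q) = Q + 2*a (T(a, Q) = (Q + a) + a = Q + 2*a)
T((2 + 2)**2, -63)/4896 + W(-51, 69)/1627 = (-63 + 2*(2 + 2)**2)/4896 + (-51 + 69)/1627 = (-63 + 2*4**2)*(1/4896) + 18*(1/1627) = (-63 + 2*16)*(1/4896) + 18/1627 = (-63 + 32)*(1/4896) + 18/1627 = -31*1/4896 + 18/1627 = -31/4896 + 18/1627 = 37691/7965792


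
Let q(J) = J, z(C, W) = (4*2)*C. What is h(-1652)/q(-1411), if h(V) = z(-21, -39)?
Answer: 168/1411 ≈ 0.11906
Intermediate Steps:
z(C, W) = 8*C
h(V) = -168 (h(V) = 8*(-21) = -168)
h(-1652)/q(-1411) = -168/(-1411) = -168*(-1/1411) = 168/1411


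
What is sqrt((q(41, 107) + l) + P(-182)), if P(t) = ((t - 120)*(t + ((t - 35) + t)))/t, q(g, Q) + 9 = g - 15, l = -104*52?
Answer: 2*I*sqrt(268502)/13 ≈ 79.719*I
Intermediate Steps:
l = -5408
q(g, Q) = -24 + g (q(g, Q) = -9 + (g - 15) = -9 + (-15 + g) = -24 + g)
P(t) = (-120 + t)*(-35 + 3*t)/t (P(t) = ((-120 + t)*(t + ((-35 + t) + t)))/t = ((-120 + t)*(t + (-35 + 2*t)))/t = ((-120 + t)*(-35 + 3*t))/t = (-120 + t)*(-35 + 3*t)/t)
sqrt((q(41, 107) + l) + P(-182)) = sqrt(((-24 + 41) - 5408) + (-395 + 3*(-182) + 4200/(-182))) = sqrt((17 - 5408) + (-395 - 546 + 4200*(-1/182))) = sqrt(-5391 + (-395 - 546 - 300/13)) = sqrt(-5391 - 12533/13) = sqrt(-82616/13) = 2*I*sqrt(268502)/13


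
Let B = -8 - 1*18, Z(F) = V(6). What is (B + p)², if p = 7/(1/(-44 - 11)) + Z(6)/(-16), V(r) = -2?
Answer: 10804369/64 ≈ 1.6882e+5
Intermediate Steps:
Z(F) = -2
B = -26 (B = -8 - 18 = -26)
p = -3079/8 (p = 7/(1/(-44 - 11)) - 2/(-16) = 7/(1/(-55)) - 2*(-1/16) = 7/(-1/55) + ⅛ = 7*(-55) + ⅛ = -385 + ⅛ = -3079/8 ≈ -384.88)
(B + p)² = (-26 - 3079/8)² = (-3287/8)² = 10804369/64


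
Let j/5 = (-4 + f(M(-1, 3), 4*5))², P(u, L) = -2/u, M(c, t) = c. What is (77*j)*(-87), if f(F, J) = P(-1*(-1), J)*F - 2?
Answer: -535920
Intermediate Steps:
f(F, J) = -2 - 2*F (f(F, J) = (-2/((-1*(-1))))*F - 2 = (-2/1)*F - 2 = (-2*1)*F - 2 = -2*F - 2 = -2 - 2*F)
j = 80 (j = 5*(-4 + (-2 - 2*(-1)))² = 5*(-4 + (-2 + 2))² = 5*(-4 + 0)² = 5*(-4)² = 5*16 = 80)
(77*j)*(-87) = (77*80)*(-87) = 6160*(-87) = -535920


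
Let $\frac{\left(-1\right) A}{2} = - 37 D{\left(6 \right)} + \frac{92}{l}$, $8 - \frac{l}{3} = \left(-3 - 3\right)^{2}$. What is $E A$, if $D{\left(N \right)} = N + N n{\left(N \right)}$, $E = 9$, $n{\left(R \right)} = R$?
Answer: $\frac{195942}{7} \approx 27992.0$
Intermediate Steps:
$l = -84$ ($l = 24 - 3 \left(-3 - 3\right)^{2} = 24 - 3 \left(-6\right)^{2} = 24 - 108 = -84$)
$D{\left(N \right)} = N + N^{2}$ ($D{\left(N \right)} = N + N N = N + N^{2}$)
$A = \frac{65314}{21}$ ($A = - 2 \left(- 37 \cdot 6 \left(1 + 6\right) + \frac{92}{-84}\right) = - 2 \left(- 37 \cdot 6 \cdot 7 + 92 \left(- \frac{1}{84}\right)\right) = - 2 \left(\left(-37\right) 42 - \frac{23}{21}\right) = - 2 \left(-1554 - \frac{23}{21}\right) = \left(-2\right) \left(- \frac{32657}{21}\right) = \frac{65314}{21} \approx 3110.2$)
$E A = 9 \cdot \frac{65314}{21} = \frac{195942}{7}$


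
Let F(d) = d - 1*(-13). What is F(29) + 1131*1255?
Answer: 1419447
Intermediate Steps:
F(d) = 13 + d (F(d) = d + 13 = 13 + d)
F(29) + 1131*1255 = (13 + 29) + 1131*1255 = 42 + 1419405 = 1419447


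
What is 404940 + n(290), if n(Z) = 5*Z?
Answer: 406390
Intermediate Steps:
404940 + n(290) = 404940 + 5*290 = 404940 + 1450 = 406390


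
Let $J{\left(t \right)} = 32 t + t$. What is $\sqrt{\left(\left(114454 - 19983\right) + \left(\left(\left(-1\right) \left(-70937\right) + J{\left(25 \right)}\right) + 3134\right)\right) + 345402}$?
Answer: $\sqrt{514769} \approx 717.47$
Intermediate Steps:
$J{\left(t \right)} = 33 t$
$\sqrt{\left(\left(114454 - 19983\right) + \left(\left(\left(-1\right) \left(-70937\right) + J{\left(25 \right)}\right) + 3134\right)\right) + 345402} = \sqrt{\left(\left(114454 - 19983\right) + \left(\left(\left(-1\right) \left(-70937\right) + 33 \cdot 25\right) + 3134\right)\right) + 345402} = \sqrt{\left(94471 + \left(\left(70937 + 825\right) + 3134\right)\right) + 345402} = \sqrt{\left(94471 + \left(71762 + 3134\right)\right) + 345402} = \sqrt{\left(94471 + 74896\right) + 345402} = \sqrt{169367 + 345402} = \sqrt{514769}$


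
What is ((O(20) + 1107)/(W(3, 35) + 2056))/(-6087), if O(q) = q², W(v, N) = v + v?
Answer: -1507/12551394 ≈ -0.00012007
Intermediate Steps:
W(v, N) = 2*v
((O(20) + 1107)/(W(3, 35) + 2056))/(-6087) = ((20² + 1107)/(2*3 + 2056))/(-6087) = ((400 + 1107)/(6 + 2056))*(-1/6087) = (1507/2062)*(-1/6087) = -1507/12551394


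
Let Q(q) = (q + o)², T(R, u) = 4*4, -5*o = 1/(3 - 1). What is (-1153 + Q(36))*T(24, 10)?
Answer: 54324/25 ≈ 2173.0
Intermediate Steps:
o = -⅒ (o = -1/(5*(3 - 1)) = -⅕/2 = -⅕*½ = -⅒ ≈ -0.10000)
T(R, u) = 16
Q(q) = (-⅒ + q)² (Q(q) = (q - ⅒)² = (-⅒ + q)²)
(-1153 + Q(36))*T(24, 10) = (-1153 + (-1 + 10*36)²/100)*16 = (-1153 + (-1 + 360)²/100)*16 = (-1153 + (1/100)*359²)*16 = (-1153 + (1/100)*128881)*16 = (-1153 + 128881/100)*16 = (13581/100)*16 = 54324/25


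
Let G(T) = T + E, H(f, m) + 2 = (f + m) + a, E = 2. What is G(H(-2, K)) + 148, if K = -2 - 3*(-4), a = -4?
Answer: 152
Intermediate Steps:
K = 10 (K = -2 + 12 = 10)
H(f, m) = -6 + f + m (H(f, m) = -2 + ((f + m) - 4) = -2 + (-4 + f + m) = -6 + f + m)
G(T) = 2 + T (G(T) = T + 2 = 2 + T)
G(H(-2, K)) + 148 = (2 + (-6 - 2 + 10)) + 148 = (2 + 2) + 148 = 4 + 148 = 152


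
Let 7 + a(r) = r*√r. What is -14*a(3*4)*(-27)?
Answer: -2646 + 9072*√3 ≈ 13067.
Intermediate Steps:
a(r) = -7 + r^(3/2) (a(r) = -7 + r*√r = -7 + r^(3/2))
-14*a(3*4)*(-27) = -14*(-7 + (3*4)^(3/2))*(-27) = -14*(-7 + 12^(3/2))*(-27) = -14*(-7 + 24*√3)*(-27) = (98 - 336*√3)*(-27) = -2646 + 9072*√3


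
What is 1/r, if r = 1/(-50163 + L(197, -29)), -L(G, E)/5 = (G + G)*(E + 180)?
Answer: -347633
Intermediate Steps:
L(G, E) = -10*G*(180 + E) (L(G, E) = -5*(G + G)*(E + 180) = -5*2*G*(180 + E) = -10*G*(180 + E))
r = -1/347633 (r = 1/(-50163 - 10*197*(180 - 29)) = 1/(-50163 - 10*197*151) = 1/(-50163 - 297470) = 1/(-347633) = -1/347633 ≈ -2.8766e-6)
1/r = 1/(-1/347633) = -347633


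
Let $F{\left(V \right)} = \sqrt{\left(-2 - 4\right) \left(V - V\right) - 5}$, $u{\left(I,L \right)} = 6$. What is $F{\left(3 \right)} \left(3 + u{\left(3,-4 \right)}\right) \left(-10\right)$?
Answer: $- 90 i \sqrt{5} \approx - 201.25 i$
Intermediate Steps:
$F{\left(V \right)} = i \sqrt{5}$ ($F{\left(V \right)} = \sqrt{\left(-6\right) 0 - 5} = \sqrt{0 - 5} = \sqrt{-5} = i \sqrt{5}$)
$F{\left(3 \right)} \left(3 + u{\left(3,-4 \right)}\right) \left(-10\right) = i \sqrt{5} \left(3 + 6\right) \left(-10\right) = i \sqrt{5} \cdot 9 \left(-10\right) = i \sqrt{5} \left(-90\right) = - 90 i \sqrt{5}$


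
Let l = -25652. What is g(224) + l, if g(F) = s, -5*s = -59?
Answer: -128201/5 ≈ -25640.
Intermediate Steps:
s = 59/5 (s = -⅕*(-59) = 59/5 ≈ 11.800)
g(F) = 59/5
g(224) + l = 59/5 - 25652 = -128201/5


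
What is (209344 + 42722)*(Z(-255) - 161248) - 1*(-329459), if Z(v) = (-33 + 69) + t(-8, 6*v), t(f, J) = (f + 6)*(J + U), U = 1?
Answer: -39864916705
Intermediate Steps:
t(f, J) = (1 + J)*(6 + f) (t(f, J) = (f + 6)*(J + 1) = (6 + f)*(1 + J) = (1 + J)*(6 + f))
Z(v) = 34 - 12*v (Z(v) = (-33 + 69) + (6 - 8 + 6*(6*v) + (6*v)*(-8)) = 36 + (6 - 8 + 36*v - 48*v) = 36 + (-2 - 12*v) = 34 - 12*v)
(209344 + 42722)*(Z(-255) - 161248) - 1*(-329459) = (209344 + 42722)*((34 - 12*(-255)) - 161248) - 1*(-329459) = 252066*((34 + 3060) - 161248) + 329459 = 252066*(3094 - 161248) + 329459 = 252066*(-158154) + 329459 = -39865246164 + 329459 = -39864916705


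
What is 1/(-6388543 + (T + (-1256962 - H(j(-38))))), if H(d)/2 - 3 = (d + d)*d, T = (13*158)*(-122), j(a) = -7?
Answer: -1/7896295 ≈ -1.2664e-7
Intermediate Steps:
T = -250588 (T = 2054*(-122) = -250588)
H(d) = 6 + 4*d**2 (H(d) = 6 + 2*((d + d)*d) = 6 + 2*((2*d)*d) = 6 + 2*(2*d**2) = 6 + 4*d**2)
1/(-6388543 + (T + (-1256962 - H(j(-38))))) = 1/(-6388543 + (-250588 + (-1256962 - (6 + 4*(-7)**2)))) = 1/(-6388543 + (-250588 + (-1256962 - (6 + 4*49)))) = 1/(-6388543 + (-250588 + (-1256962 - (6 + 196)))) = 1/(-6388543 + (-250588 + (-1256962 - 1*202))) = 1/(-6388543 + (-250588 + (-1256962 - 202))) = 1/(-6388543 + (-250588 - 1257164)) = 1/(-6388543 - 1507752) = 1/(-7896295) = -1/7896295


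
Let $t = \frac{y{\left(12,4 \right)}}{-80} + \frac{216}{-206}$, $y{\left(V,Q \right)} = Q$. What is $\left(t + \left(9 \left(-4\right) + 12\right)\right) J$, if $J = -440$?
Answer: $\frac{1137466}{103} \approx 11043.0$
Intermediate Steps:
$t = - \frac{2263}{2060}$ ($t = \frac{4}{-80} + \frac{216}{-206} = 4 \left(- \frac{1}{80}\right) + 216 \left(- \frac{1}{206}\right) = - \frac{1}{20} - \frac{108}{103} = - \frac{2263}{2060} \approx -1.0985$)
$\left(t + \left(9 \left(-4\right) + 12\right)\right) J = \left(- \frac{2263}{2060} + \left(9 \left(-4\right) + 12\right)\right) \left(-440\right) = \left(- \frac{2263}{2060} + \left(-36 + 12\right)\right) \left(-440\right) = \left(- \frac{2263}{2060} - 24\right) \left(-440\right) = \left(- \frac{51703}{2060}\right) \left(-440\right) = \frac{1137466}{103}$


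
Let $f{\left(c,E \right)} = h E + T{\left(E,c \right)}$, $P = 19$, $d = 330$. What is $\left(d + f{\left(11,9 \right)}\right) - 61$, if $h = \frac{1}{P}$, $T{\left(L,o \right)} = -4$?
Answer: $\frac{5044}{19} \approx 265.47$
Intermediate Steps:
$h = \frac{1}{19} \approx 0.052632$
$f{\left(c,E \right)} = -4 + \frac{E}{19}$ ($f{\left(c,E \right)} = \frac{E}{19} - 4 = -4 + \frac{E}{19}$)
$\left(d + f{\left(11,9 \right)}\right) - 61 = \left(330 + \left(-4 + \frac{1}{19} \cdot 9\right)\right) - 61 = \left(330 + \left(-4 + \frac{9}{19}\right)\right) - 61 = \left(330 - \frac{67}{19}\right) - 61 = \frac{6203}{19} - 61 = \frac{5044}{19}$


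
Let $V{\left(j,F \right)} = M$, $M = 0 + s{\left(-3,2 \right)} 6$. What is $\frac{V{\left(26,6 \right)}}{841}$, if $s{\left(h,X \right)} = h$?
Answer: $- \frac{18}{841} \approx -0.021403$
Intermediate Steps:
$M = -18$ ($M = 0 - 18 = -18$)
$V{\left(j,F \right)} = -18$
$\frac{V{\left(26,6 \right)}}{841} = - \frac{18}{841}$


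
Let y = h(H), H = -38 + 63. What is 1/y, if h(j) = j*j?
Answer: 1/625 ≈ 0.0016000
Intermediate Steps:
H = 25
h(j) = j²
y = 625 (y = 25² = 625)
1/y = 1/625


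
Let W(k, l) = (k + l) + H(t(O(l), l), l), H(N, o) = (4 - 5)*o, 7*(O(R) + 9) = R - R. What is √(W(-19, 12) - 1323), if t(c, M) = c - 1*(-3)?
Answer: I*√1342 ≈ 36.633*I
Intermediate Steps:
O(R) = -9 (O(R) = -9 + (R - R)/7 = -9 + (⅐)*0 = -9 + 0 = -9)
t(c, M) = 3 + c (t(c, M) = c + 3 = 3 + c)
H(N, o) = -o
W(k, l) = k (W(k, l) = (k + l) - l = k)
√(W(-19, 12) - 1323) = √(-19 - 1323) = √(-1342) = I*√1342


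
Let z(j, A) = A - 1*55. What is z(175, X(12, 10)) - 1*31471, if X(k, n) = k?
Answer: -31514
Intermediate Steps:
z(j, A) = -55 + A (z(j, A) = A - 55 = -55 + A)
z(175, X(12, 10)) - 1*31471 = (-55 + 12) - 1*31471 = -43 - 31471 = -31514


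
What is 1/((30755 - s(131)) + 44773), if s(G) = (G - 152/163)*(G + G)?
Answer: 163/6756402 ≈ 2.4125e-5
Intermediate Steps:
s(G) = 2*G*(-152/163 + G) (s(G) = (G - 152*1/163)*(2*G) = (G - 152/163)*(2*G) = (-152/163 + G)*(2*G) = 2*G*(-152/163 + G))
1/((30755 - s(131)) + 44773) = 1/((30755 - 2*131*(-152 + 163*131)/163) + 44773) = 1/((30755 - 2*131*(-152 + 21353)/163) + 44773) = 1/((30755 - 2*131*21201/163) + 44773) = 1/((30755 - 1*5554662/163) + 44773) = 1/((30755 - 5554662/163) + 44773) = 1/(-541597/163 + 44773) = 1/(6756402/163) = 163/6756402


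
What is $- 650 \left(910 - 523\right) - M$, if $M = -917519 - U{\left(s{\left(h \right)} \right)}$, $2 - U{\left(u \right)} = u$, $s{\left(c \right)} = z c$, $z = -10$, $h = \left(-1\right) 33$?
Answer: $665641$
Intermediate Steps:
$h = -33$
$s{\left(c \right)} = - 10 c$
$U{\left(u \right)} = 2 - u$
$M = -917191$ ($M = -917519 - \left(2 - \left(-10\right) \left(-33\right)\right) = -917519 - \left(2 - 330\right) = -917519 - -328 = -917519 + 328 = -917191$)
$- 650 \left(910 - 523\right) - M = - 650 \left(910 - 523\right) - -917191 = - 650 \left(910 - 523\right) + 917191 = \left(-650\right) 387 + 917191 = -251550 + 917191 = 665641$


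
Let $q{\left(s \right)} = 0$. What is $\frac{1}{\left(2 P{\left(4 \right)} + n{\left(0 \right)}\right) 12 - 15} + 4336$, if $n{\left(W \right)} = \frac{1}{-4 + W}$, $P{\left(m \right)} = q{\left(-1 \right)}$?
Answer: $\frac{78047}{18} \approx 4335.9$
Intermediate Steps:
$P{\left(m \right)} = 0$
$\frac{1}{\left(2 P{\left(4 \right)} + n{\left(0 \right)}\right) 12 - 15} + 4336 = \frac{1}{\left(2 \cdot 0 + \frac{1}{-4 + 0}\right) 12 - 15} + 4336 = \frac{1}{\left(0 + \frac{1}{-4}\right) 12 - 15} + 4336 = \frac{1}{\left(0 - \frac{1}{4}\right) 12 - 15} + 4336 = \frac{1}{\left(- \frac{1}{4}\right) 12 - 15} + 4336 = \frac{1}{-3 - 15} + 4336 = \frac{1}{-18} + 4336 = - \frac{1}{18} + 4336 = \frac{78047}{18}$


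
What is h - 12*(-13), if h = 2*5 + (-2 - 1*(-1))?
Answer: 165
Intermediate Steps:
h = 9 (h = 10 + (-2 + 1) = 10 - 1 = 9)
h - 12*(-13) = 9 - 12*(-13) = 9 + 156 = 165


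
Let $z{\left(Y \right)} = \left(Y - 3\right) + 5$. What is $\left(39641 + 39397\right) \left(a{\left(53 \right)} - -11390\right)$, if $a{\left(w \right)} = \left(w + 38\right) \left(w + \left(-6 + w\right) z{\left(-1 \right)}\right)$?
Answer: $1619488620$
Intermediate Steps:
$z{\left(Y \right)} = 2 + Y$ ($z{\left(Y \right)} = \left(Y - 3\right) + 5 = \left(-3 + Y\right) + 5 = 2 + Y$)
$a{\left(w \right)} = \left(-6 + 2 w\right) \left(38 + w\right)$ ($a{\left(w \right)} = \left(w + 38\right) \left(w + \left(-6 + w\right) \left(2 - 1\right)\right) = \left(38 + w\right) \left(w + \left(-6 + w\right) 1\right) = \left(38 + w\right) \left(w + \left(-6 + w\right)\right) = \left(38 + w\right) \left(-6 + 2 w\right) = \left(-6 + 2 w\right) \left(38 + w\right)$)
$\left(39641 + 39397\right) \left(a{\left(53 \right)} - -11390\right) = \left(39641 + 39397\right) \left(\left(-228 + 2 \cdot 53^{2} + 70 \cdot 53\right) - -11390\right) = 79038 \left(\left(-228 + 2 \cdot 2809 + 3710\right) + 11390\right) = 79038 \left(\left(-228 + 5618 + 3710\right) + 11390\right) = 79038 \left(9100 + 11390\right) = 79038 \cdot 20490 = 1619488620$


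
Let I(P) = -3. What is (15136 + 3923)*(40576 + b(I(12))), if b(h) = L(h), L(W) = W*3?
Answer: 773166453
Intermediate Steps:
L(W) = 3*W
b(h) = 3*h
(15136 + 3923)*(40576 + b(I(12))) = (15136 + 3923)*(40576 + 3*(-3)) = 19059*(40576 - 9) = 19059*40567 = 773166453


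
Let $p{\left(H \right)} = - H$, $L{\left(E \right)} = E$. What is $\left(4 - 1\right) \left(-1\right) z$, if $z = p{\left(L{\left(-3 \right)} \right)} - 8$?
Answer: $15$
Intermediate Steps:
$z = -5$ ($z = \left(-1\right) \left(-3\right) - 8 = 3 - 8 = -5$)
$\left(4 - 1\right) \left(-1\right) z = \left(4 - 1\right) \left(-1\right) \left(-5\right) = 3 \left(-1\right) \left(-5\right) = \left(-3\right) \left(-5\right) = 15$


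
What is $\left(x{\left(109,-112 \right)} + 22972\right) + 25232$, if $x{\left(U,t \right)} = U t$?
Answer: $35996$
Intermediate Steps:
$\left(x{\left(109,-112 \right)} + 22972\right) + 25232 = \left(109 \left(-112\right) + 22972\right) + 25232 = \left(-12208 + 22972\right) + 25232 = 10764 + 25232 = 35996$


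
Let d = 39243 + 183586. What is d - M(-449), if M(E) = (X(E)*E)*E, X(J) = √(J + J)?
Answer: 222829 - 201601*I*√898 ≈ 2.2283e+5 - 6.0413e+6*I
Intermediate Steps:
X(J) = √2*√J (X(J) = √(2*J) = √2*√J)
M(E) = √2*E^(5/2) (M(E) = ((√2*√E)*E)*E = (√2*E^(3/2))*E = √2*E^(5/2))
d = 222829
d - M(-449) = 222829 - √2*(-449)^(5/2) = 222829 - √2*201601*I*√449 = 222829 - 201601*I*√898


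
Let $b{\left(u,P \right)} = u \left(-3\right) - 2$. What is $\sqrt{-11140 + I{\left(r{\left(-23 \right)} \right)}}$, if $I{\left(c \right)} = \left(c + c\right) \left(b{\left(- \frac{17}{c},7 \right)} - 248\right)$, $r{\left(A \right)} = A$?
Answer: $\sqrt{462} \approx 21.494$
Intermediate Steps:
$b{\left(u,P \right)} = -2 - 3 u$ ($b{\left(u,P \right)} = - 3 u - 2 = -2 - 3 u$)
$I{\left(c \right)} = 2 c \left(-250 + \frac{51}{c}\right)$ ($I{\left(c \right)} = \left(c + c\right) \left(\left(-2 - 3 \left(- \frac{17}{c}\right)\right) - 248\right) = 2 c \left(\left(-2 + \frac{51}{c}\right) - 248\right) = 2 c \left(-250 + \frac{51}{c}\right)$)
$\sqrt{-11140 + I{\left(r{\left(-23 \right)} \right)}} = \sqrt{-11140 + \left(102 - -11500\right)} = \sqrt{-11140 + \left(102 + 11500\right)} = \sqrt{-11140 + 11602} = \sqrt{462}$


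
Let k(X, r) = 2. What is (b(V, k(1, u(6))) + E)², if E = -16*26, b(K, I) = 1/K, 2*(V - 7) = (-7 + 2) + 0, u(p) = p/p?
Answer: 14002564/81 ≈ 1.7287e+5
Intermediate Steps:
u(p) = 1
V = 9/2 (V = 7 + ((-7 + 2) + 0)/2 = 7 + (-5 + 0)/2 = 7 + (½)*(-5) = 7 - 5/2 = 9/2 ≈ 4.5000)
E = -416
(b(V, k(1, u(6))) + E)² = (1/(9/2) - 416)² = (2/9 - 416)² = (-3742/9)² = 14002564/81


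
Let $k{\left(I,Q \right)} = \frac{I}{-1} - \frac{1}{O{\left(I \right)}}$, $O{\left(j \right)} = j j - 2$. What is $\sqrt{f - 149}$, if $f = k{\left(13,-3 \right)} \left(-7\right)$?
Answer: $\frac{i \sqrt{1616393}}{167} \approx 7.613 i$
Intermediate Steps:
$O{\left(j \right)} = -2 + j^{2}$ ($O{\left(j \right)} = j^{2} - 2 = -2 + j^{2}$)
$k{\left(I,Q \right)} = - I - \frac{1}{-2 + I^{2}}$ ($k{\left(I,Q \right)} = \frac{I}{-1} - \frac{1}{-2 + I^{2}} = I \left(-1\right) - \frac{1}{-2 + I^{2}} = - I - \frac{1}{-2 + I^{2}}$)
$f = \frac{15204}{167}$ ($f = \frac{-1 - 13^{3} + 2 \cdot 13}{-2 + 13^{2}} \left(-7\right) = \frac{-1 - 2197 + 26}{-2 + 169} \left(-7\right) = \frac{-1 - 2197 + 26}{167} \left(-7\right) = \frac{1}{167} \left(-2172\right) \left(-7\right) = \left(- \frac{2172}{167}\right) \left(-7\right) = \frac{15204}{167} \approx 91.042$)
$\sqrt{f - 149} = \sqrt{\frac{15204}{167} - 149} = \sqrt{- \frac{9679}{167}} = \frac{i \sqrt{1616393}}{167}$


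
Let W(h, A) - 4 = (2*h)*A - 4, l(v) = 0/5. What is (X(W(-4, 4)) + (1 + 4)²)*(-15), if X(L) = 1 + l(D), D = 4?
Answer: -390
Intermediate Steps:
l(v) = 0 (l(v) = 0*(⅕) = 0)
W(h, A) = 2*A*h (W(h, A) = 4 + ((2*h)*A - 4) = 4 + (2*A*h - 4) = 4 + (-4 + 2*A*h) = 2*A*h)
X(L) = 1 (X(L) = 1 + 0 = 1)
(X(W(-4, 4)) + (1 + 4)²)*(-15) = (1 + (1 + 4)²)*(-15) = (1 + 5²)*(-15) = (1 + 25)*(-15) = 26*(-15) = -390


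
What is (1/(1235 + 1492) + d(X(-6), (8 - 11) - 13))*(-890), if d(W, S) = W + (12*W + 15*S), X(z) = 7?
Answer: 361626580/2727 ≈ 1.3261e+5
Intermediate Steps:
d(W, S) = 13*W + 15*S
(1/(1235 + 1492) + d(X(-6), (8 - 11) - 13))*(-890) = (1/(1235 + 1492) + (13*7 + 15*((8 - 11) - 13)))*(-890) = (1/2727 + (91 + 15*(-3 - 13)))*(-890) = (1/2727 + (91 + 15*(-16)))*(-890) = (1/2727 + (91 - 240))*(-890) = (1/2727 - 149)*(-890) = -406322/2727*(-890) = 361626580/2727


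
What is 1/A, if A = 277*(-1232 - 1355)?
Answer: -1/716599 ≈ -1.3955e-6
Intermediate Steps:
A = -716599 (A = 277*(-2587) = -716599)
1/A = 1/(-716599) = -1/716599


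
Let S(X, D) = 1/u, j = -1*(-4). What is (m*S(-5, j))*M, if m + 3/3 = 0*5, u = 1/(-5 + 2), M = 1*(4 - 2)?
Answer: 6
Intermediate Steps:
M = 2 (M = 1*2 = 2)
u = -⅓ (u = 1/(-3) = -⅓ ≈ -0.33333)
j = 4
m = -1 (m = -1 + 0*5 = -1 + 0 = -1)
S(X, D) = -3 (S(X, D) = 1/(-⅓) = -3)
(m*S(-5, j))*M = -1*(-3)*2 = 3*2 = 6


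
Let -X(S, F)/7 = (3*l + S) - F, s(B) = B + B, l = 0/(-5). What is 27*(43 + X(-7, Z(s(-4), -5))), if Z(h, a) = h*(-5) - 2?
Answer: 9666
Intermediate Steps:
l = 0 (l = 0*(-⅕) = 0)
s(B) = 2*B
Z(h, a) = -2 - 5*h (Z(h, a) = -5*h - 2 = -2 - 5*h)
X(S, F) = -7*S + 7*F (X(S, F) = -7*((3*0 + S) - F) = -7*((0 + S) - F) = -7*(S - F) = -7*S + 7*F)
27*(43 + X(-7, Z(s(-4), -5))) = 27*(43 + (-7*(-7) + 7*(-2 - 10*(-4)))) = 27*(43 + (49 + 7*(-2 - 5*(-8)))) = 27*(43 + (49 + 7*(-2 + 40))) = 27*(43 + (49 + 7*38)) = 27*(43 + (49 + 266)) = 27*(43 + 315) = 27*358 = 9666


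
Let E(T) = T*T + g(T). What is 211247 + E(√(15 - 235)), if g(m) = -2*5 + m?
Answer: 211017 + 2*I*√55 ≈ 2.1102e+5 + 14.832*I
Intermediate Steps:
g(m) = -10 + m
E(T) = -10 + T + T² (E(T) = T*T + (-10 + T) = T² + (-10 + T) = -10 + T + T²)
211247 + E(√(15 - 235)) = 211247 + (-10 + √(15 - 235) + (√(15 - 235))²) = 211247 + (-10 + √(-220) + (√(-220))²) = 211247 + (-10 + 2*I*√55 + (2*I*√55)²) = 211247 + (-10 + 2*I*√55 - 220) = 211247 + (-230 + 2*I*√55) = 211017 + 2*I*√55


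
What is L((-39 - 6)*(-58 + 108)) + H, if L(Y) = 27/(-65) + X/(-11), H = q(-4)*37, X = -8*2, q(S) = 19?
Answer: 503388/715 ≈ 704.04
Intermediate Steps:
X = -16
H = 703 (H = 19*37 = 703)
L(Y) = 743/715 (L(Y) = 27/(-65) - 16/(-11) = 27*(-1/65) - 16*(-1/11) = -27/65 + 16/11 = 743/715)
L((-39 - 6)*(-58 + 108)) + H = 743/715 + 703 = 503388/715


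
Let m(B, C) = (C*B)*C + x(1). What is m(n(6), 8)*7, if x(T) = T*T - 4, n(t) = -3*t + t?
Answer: -5397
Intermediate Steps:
n(t) = -2*t
x(T) = -4 + T**2 (x(T) = T**2 - 4 = -4 + T**2)
m(B, C) = -3 + B*C**2 (m(B, C) = (C*B)*C + (-4 + 1**2) = (B*C)*C + (-4 + 1) = B*C**2 - 3 = -3 + B*C**2)
m(n(6), 8)*7 = (-3 - 2*6*8**2)*7 = (-3 - 12*64)*7 = (-3 - 768)*7 = -771*7 = -5397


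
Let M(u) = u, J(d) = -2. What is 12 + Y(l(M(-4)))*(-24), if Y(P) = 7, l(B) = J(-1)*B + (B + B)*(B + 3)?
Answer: -156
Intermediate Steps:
l(B) = -2*B + 2*B*(3 + B) (l(B) = -2*B + (B + B)*(B + 3) = -2*B + (2*B)*(3 + B) = -2*B + 2*B*(3 + B))
12 + Y(l(M(-4)))*(-24) = 12 + 7*(-24) = 12 - 168 = -156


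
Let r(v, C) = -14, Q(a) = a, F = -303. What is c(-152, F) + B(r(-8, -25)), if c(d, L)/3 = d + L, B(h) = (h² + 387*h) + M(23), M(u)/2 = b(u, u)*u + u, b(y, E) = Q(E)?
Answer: -5483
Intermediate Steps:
b(y, E) = E
M(u) = 2*u + 2*u² (M(u) = 2*(u*u + u) = 2*(u² + u) = 2*(u + u²) = 2*u + 2*u²)
B(h) = 1104 + h² + 387*h (B(h) = (h² + 387*h) + 2*23*(1 + 23) = (h² + 387*h) + 2*23*24 = (h² + 387*h) + 1104 = 1104 + h² + 387*h)
c(d, L) = 3*L + 3*d (c(d, L) = 3*(d + L) = 3*(L + d) = 3*L + 3*d)
c(-152, F) + B(r(-8, -25)) = (3*(-303) + 3*(-152)) + (1104 + (-14)² + 387*(-14)) = (-909 - 456) + (1104 + 196 - 5418) = -1365 - 4118 = -5483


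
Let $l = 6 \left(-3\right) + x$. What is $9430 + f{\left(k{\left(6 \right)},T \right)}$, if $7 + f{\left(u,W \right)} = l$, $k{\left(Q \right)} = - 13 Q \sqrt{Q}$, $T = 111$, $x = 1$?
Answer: $9406$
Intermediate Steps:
$k{\left(Q \right)} = - 13 Q^{\frac{3}{2}}$
$l = -17$ ($l = 6 \left(-3\right) + 1 = -18 + 1 = -17$)
$f{\left(u,W \right)} = -24$ ($f{\left(u,W \right)} = -7 - 17 = -24$)
$9430 + f{\left(k{\left(6 \right)},T \right)} = 9430 - 24 = 9406$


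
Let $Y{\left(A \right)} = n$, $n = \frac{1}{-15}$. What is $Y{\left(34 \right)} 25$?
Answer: $- \frac{5}{3} \approx -1.6667$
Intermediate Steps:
$n = - \frac{1}{15} \approx -0.066667$
$Y{\left(A \right)} = - \frac{1}{15}$
$Y{\left(34 \right)} 25 = \left(- \frac{1}{15}\right) 25 = - \frac{5}{3}$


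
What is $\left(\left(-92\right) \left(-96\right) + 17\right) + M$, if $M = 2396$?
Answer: $11245$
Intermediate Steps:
$\left(\left(-92\right) \left(-96\right) + 17\right) + M = \left(\left(-92\right) \left(-96\right) + 17\right) + 2396 = \left(8832 + 17\right) + 2396 = 8849 + 2396 = 11245$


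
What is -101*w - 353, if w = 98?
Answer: -10251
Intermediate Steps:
-101*w - 353 = -101*98 - 353 = -9898 - 353 = -10251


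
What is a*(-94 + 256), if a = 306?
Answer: 49572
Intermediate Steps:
a*(-94 + 256) = 306*(-94 + 256) = 306*162 = 49572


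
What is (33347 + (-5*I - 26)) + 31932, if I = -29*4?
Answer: 65833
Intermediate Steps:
I = -116
(33347 + (-5*I - 26)) + 31932 = (33347 + (-5*(-116) - 26)) + 31932 = (33347 + (580 - 26)) + 31932 = (33347 + 554) + 31932 = 33901 + 31932 = 65833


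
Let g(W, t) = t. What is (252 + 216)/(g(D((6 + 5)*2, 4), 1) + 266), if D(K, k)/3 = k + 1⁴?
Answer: 156/89 ≈ 1.7528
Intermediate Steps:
D(K, k) = 3 + 3*k (D(K, k) = 3*(k + 1⁴) = 3*(k + 1) = 3*(1 + k) = 3 + 3*k)
(252 + 216)/(g(D((6 + 5)*2, 4), 1) + 266) = (252 + 216)/(1 + 266) = 468/267 = 468*(1/267) = 156/89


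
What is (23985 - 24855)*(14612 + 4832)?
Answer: -16916280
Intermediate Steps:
(23985 - 24855)*(14612 + 4832) = -870*19444 = -16916280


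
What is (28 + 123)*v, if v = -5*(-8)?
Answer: 6040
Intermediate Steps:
v = 40
(28 + 123)*v = (28 + 123)*40 = 151*40 = 6040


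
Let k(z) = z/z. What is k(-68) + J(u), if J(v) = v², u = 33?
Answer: 1090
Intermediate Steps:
k(z) = 1
k(-68) + J(u) = 1 + 33² = 1 + 1089 = 1090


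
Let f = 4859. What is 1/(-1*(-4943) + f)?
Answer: 1/9802 ≈ 0.00010202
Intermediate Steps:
1/(-1*(-4943) + f) = 1/(-1*(-4943) + 4859) = 1/(4943 + 4859) = 1/9802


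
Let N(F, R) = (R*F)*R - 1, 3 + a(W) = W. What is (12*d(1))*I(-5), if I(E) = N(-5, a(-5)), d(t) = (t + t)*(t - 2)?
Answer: 7704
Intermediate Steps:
a(W) = -3 + W
d(t) = 2*t*(-2 + t) (d(t) = (2*t)*(-2 + t) = 2*t*(-2 + t))
N(F, R) = -1 + F*R² (N(F, R) = (F*R)*R - 1 = F*R² - 1 = -1 + F*R²)
I(E) = -321 (I(E) = -1 - 5*(-3 - 5)² = -1 - 5*(-8)² = -1 - 5*64 = -1 - 320 = -321)
(12*d(1))*I(-5) = (12*(2*1*(-2 + 1)))*(-321) = (12*(2*1*(-1)))*(-321) = (12*(-2))*(-321) = -24*(-321) = 7704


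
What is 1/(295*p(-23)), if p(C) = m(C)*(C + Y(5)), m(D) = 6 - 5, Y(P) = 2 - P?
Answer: -1/7670 ≈ -0.00013038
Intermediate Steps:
m(D) = 1
p(C) = -3 + C (p(C) = 1*(C + (2 - 1*5)) = 1*(C + (2 - 5)) = 1*(C - 3) = 1*(-3 + C) = -3 + C)
1/(295*p(-23)) = 1/(295*(-3 - 23)) = 1/(295*(-26)) = 1/(-7670) = -1/7670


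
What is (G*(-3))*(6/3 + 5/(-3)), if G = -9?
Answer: 9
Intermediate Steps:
(G*(-3))*(6/3 + 5/(-3)) = (-9*(-3))*(6/3 + 5/(-3)) = 27*(6*(1/3) + 5*(-1/3)) = 27*(2 - 5/3) = 27*(1/3) = 9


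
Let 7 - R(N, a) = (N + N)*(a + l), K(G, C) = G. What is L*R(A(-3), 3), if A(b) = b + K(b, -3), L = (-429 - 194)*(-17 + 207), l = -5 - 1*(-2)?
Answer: -828590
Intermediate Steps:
l = -3 (l = -5 + 2 = -3)
L = -118370 (L = -623*190 = -118370)
A(b) = 2*b (A(b) = b + b = 2*b)
R(N, a) = 7 - 2*N*(-3 + a) (R(N, a) = 7 - (N + N)*(a - 3) = 7 - 2*N*(-3 + a))
L*R(A(-3), 3) = -118370*(7 + 6*(2*(-3)) - 2*2*(-3)*3) = -118370*(7 + 6*(-6) - 2*(-6)*3) = -118370*(7 - 36 + 36) = -118370*7 = -828590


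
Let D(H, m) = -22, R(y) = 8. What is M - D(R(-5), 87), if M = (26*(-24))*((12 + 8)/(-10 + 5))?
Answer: 2518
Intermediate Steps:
M = 2496 (M = -12480/(-5) = -12480*(-1)/5 = -624*(-4) = 2496)
M - D(R(-5), 87) = 2496 - 1*(-22) = 2496 + 22 = 2518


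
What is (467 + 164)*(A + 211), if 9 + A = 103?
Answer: 192455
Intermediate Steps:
A = 94 (A = -9 + 103 = 94)
(467 + 164)*(A + 211) = (467 + 164)*(94 + 211) = 631*305 = 192455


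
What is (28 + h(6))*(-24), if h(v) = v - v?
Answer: -672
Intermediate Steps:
h(v) = 0
(28 + h(6))*(-24) = (28 + 0)*(-24) = 28*(-24) = -672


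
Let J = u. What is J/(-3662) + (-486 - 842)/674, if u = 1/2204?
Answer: -5359176209/2719943176 ≈ -1.9703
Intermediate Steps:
u = 1/2204 ≈ 0.00045372
J = 1/2204 ≈ 0.00045372
J/(-3662) + (-486 - 842)/674 = (1/2204)/(-3662) + (-486 - 842)/674 = (1/2204)*(-1/3662) - 1328*1/674 = -1/8071048 - 664/337 = -5359176209/2719943176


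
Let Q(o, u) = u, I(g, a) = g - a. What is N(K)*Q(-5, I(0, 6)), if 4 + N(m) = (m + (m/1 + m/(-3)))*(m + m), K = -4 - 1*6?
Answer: -1976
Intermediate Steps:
K = -10 (K = -4 - 6 = -10)
N(m) = -4 + 10*m**2/3 (N(m) = -4 + (m + (m/1 + m/(-3)))*(m + m) = -4 + (m + (m*1 + m*(-1/3)))*(2*m) = -4 + (m + (m - m/3))*(2*m) = -4 + (m + 2*m/3)*(2*m) = -4 + (5*m/3)*(2*m) = -4 + 10*m**2/3)
N(K)*Q(-5, I(0, 6)) = (-4 + (10/3)*(-10)**2)*(0 - 1*6) = (-4 + (10/3)*100)*(0 - 6) = (-4 + 1000/3)*(-6) = (988/3)*(-6) = -1976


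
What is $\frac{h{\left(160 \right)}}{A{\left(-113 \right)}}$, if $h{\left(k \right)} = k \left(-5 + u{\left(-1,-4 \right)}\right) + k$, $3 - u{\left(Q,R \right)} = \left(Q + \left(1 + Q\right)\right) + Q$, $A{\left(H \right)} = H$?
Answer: $- \frac{160}{113} \approx -1.4159$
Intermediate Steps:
$u{\left(Q,R \right)} = 2 - 3 Q$ ($u{\left(Q,R \right)} = 3 - \left(\left(Q + \left(1 + Q\right)\right) + Q\right) = 3 - \left(\left(1 + 2 Q\right) + Q\right) = 3 - \left(1 + 3 Q\right) = 2 - 3 Q$)
$h{\left(k \right)} = k$ ($h{\left(k \right)} = k \left(-5 + \left(2 - -3\right)\right) + k = k \left(-5 + \left(2 + 3\right)\right) + k = k \left(-5 + 5\right) + k = k 0 + k = 0 + k = k$)
$\frac{h{\left(160 \right)}}{A{\left(-113 \right)}} = \frac{160}{-113} = 160 \left(- \frac{1}{113}\right) = - \frac{160}{113}$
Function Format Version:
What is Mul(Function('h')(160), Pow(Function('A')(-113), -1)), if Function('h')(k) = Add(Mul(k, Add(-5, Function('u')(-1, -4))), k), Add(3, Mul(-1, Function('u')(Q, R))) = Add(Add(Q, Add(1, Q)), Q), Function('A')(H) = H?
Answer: Rational(-160, 113) ≈ -1.4159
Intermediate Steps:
Function('u')(Q, R) = Add(2, Mul(-3, Q)) (Function('u')(Q, R) = Add(3, Mul(-1, Add(Add(Q, Add(1, Q)), Q))) = Add(3, Mul(-1, Add(Add(1, Mul(2, Q)), Q))) = Add(3, Mul(-1, Add(1, Mul(3, Q)))) = Add(3, Add(-1, Mul(-3, Q))) = Add(2, Mul(-3, Q)))
Function('h')(k) = k (Function('h')(k) = Add(Mul(k, Add(-5, Add(2, Mul(-3, -1)))), k) = Add(Mul(k, Add(-5, Add(2, 3))), k) = Add(Mul(k, Add(-5, 5)), k) = Add(Mul(k, 0), k) = Add(0, k) = k)
Mul(Function('h')(160), Pow(Function('A')(-113), -1)) = Mul(160, Pow(-113, -1)) = Mul(160, Rational(-1, 113)) = Rational(-160, 113)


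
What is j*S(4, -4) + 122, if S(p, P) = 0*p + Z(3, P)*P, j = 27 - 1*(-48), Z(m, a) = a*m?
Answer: 3722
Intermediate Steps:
j = 75 (j = 27 + 48 = 75)
S(p, P) = 3*P**2 (S(p, P) = 0*p + (P*3)*P = 0 + (3*P)*P = 0 + 3*P**2 = 3*P**2)
j*S(4, -4) + 122 = 75*(3*(-4)**2) + 122 = 75*(3*16) + 122 = 75*48 + 122 = 3600 + 122 = 3722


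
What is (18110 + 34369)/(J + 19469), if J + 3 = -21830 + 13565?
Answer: 52479/11201 ≈ 4.6852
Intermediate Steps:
J = -8268 (J = -3 + (-21830 + 13565) = -3 - 8265 = -8268)
(18110 + 34369)/(J + 19469) = (18110 + 34369)/(-8268 + 19469) = 52479/11201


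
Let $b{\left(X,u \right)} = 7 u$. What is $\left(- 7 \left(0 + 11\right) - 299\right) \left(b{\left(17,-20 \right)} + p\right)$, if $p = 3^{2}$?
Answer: $49256$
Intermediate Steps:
$p = 9$
$\left(- 7 \left(0 + 11\right) - 299\right) \left(b{\left(17,-20 \right)} + p\right) = \left(- 7 \left(0 + 11\right) - 299\right) \left(7 \left(-20\right) + 9\right) = \left(\left(-7\right) 11 - 299\right) \left(-140 + 9\right) = \left(-77 - 299\right) \left(-131\right) = \left(-376\right) \left(-131\right) = 49256$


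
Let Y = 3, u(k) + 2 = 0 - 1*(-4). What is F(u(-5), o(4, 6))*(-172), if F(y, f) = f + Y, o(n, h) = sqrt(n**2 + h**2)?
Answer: -516 - 344*sqrt(13) ≈ -1756.3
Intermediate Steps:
u(k) = 2 (u(k) = -2 + (0 - 1*(-4)) = -2 + (0 + 4) = -2 + 4 = 2)
o(n, h) = sqrt(h**2 + n**2)
F(y, f) = 3 + f (F(y, f) = f + 3 = 3 + f)
F(u(-5), o(4, 6))*(-172) = (3 + sqrt(6**2 + 4**2))*(-172) = (3 + sqrt(36 + 16))*(-172) = (3 + sqrt(52))*(-172) = (3 + 2*sqrt(13))*(-172) = -516 - 344*sqrt(13)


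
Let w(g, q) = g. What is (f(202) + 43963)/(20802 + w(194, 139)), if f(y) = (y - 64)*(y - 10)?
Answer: 70459/20996 ≈ 3.3558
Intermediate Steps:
f(y) = (-64 + y)*(-10 + y)
(f(202) + 43963)/(20802 + w(194, 139)) = ((640 + 202² - 74*202) + 43963)/(20802 + 194) = ((640 + 40804 - 14948) + 43963)/20996 = (26496 + 43963)*(1/20996) = 70459*(1/20996) = 70459/20996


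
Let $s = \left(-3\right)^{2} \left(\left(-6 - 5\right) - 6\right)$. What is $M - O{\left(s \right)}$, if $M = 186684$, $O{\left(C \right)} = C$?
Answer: $186837$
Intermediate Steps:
$s = -153$ ($s = 9 \left(-11 - 6\right) = 9 \left(-17\right) = -153$)
$M - O{\left(s \right)} = 186684 - -153 = 186684 + 153 = 186837$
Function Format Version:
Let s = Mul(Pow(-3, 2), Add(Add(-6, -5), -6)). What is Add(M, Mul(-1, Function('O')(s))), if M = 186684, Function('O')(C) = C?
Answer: 186837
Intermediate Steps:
s = -153 (s = Mul(9, Add(-11, -6)) = Mul(9, -17) = -153)
Add(M, Mul(-1, Function('O')(s))) = Add(186684, Mul(-1, -153)) = Add(186684, 153) = 186837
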